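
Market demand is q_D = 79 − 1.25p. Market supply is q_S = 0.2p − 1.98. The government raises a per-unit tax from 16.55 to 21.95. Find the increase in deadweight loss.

In inverse form: demand p = 63.2 − 0.8q, supply p = 9.9 + 5q.
Competitive equilibrium: 63.2 − 0.8q = 9.9 + 5q → q* = 9.1897, p* = 55.8483.
For a per-unit tax t: Δq = t/5.8, so DWL = ½·t·(t/5.8) = t²/11.6.
At t = 16.55: DWL = 23.612. At t = 21.95: DWL = 41.535.
Increase = 41.535 − 23.612 = 17.92.

17.92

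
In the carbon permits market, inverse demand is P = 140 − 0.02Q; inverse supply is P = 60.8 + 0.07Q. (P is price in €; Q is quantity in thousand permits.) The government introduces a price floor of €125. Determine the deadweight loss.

€760.50 thousand

Competitive equilibrium: 140 − 0.02Q = 60.8 + 0.07Q → Q* = 880, P* = 122.4.
At the floor P = 125, quantity demanded = (140 − 125)/0.02 = 750.
Sellers' marginal cost at Q' = 750: 60.8 + 0.07·750 = 113.3.
ΔQ = 880 − 750 = 130; wedge = 125 − 113.3 = 11.7.
DWL = ½ × 130 × 11.7 = €760.50 thousand.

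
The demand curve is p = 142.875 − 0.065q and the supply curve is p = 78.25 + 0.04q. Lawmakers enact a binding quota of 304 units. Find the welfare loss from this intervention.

Competitive equilibrium: 142.875 − 0.065q = 78.25 + 0.04q → q* = 615.4762, p* = 102.869.
At q = 304: demand price = 142.875 − 0.065·304 = 123.115; supply price = 78.25 + 0.04·304 = 90.41.
Δq = 615.4762 − 304 = 311.4762; wedge = 123.115 − 90.41 = 32.705.
The triangle = ½ × 311.4762 × 32.705 = 5093.41.

5093.41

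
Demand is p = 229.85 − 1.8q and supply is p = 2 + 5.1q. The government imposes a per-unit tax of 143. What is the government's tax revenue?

1758.49

Competitive equilibrium: 229.85 − 1.8q = 2 + 5.1q → q* = 33.0217, p* = 170.4109.
With the tax, the buyer price exceeds the seller price by 143: (229.85 − 1.8q) − (2 + 5.1q) = 143 → q' = 12.2971.
Tax revenue = 143 × 12.2971 = 1758.49.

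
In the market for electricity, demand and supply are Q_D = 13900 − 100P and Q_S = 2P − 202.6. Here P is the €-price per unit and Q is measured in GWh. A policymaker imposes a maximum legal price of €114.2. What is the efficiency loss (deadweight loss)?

€590.50

In inverse form: demand P = 139 − 0.01Q, supply P = 101.3 + 0.5Q.
Competitive equilibrium: 139 − 0.01Q = 101.3 + 0.5Q → Q* = 73.9216, P* = 138.2608.
At the ceiling P = 114.2, quantity supplied = (114.2 − 101.3)/0.5 = 25.8.
Willingness to pay at Q' = 25.8: 139 − 0.01·25.8 = 138.742.
ΔQ = 73.9216 − 25.8 = 48.1216; wedge = 138.742 − 114.2 = 24.542.
DWL = ½ × 48.1216 × 24.542 = €590.50.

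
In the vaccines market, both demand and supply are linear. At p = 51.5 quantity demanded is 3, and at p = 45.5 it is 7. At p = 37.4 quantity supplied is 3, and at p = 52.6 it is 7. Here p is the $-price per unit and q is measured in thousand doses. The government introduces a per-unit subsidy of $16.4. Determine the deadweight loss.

$25.37 thousand

Demand slope = (45.5 − 51.5)/(7 − 3) = −1.5, so p = 56 − 1.5q.
Supply slope = (52.6 − 37.4)/(7 − 3) = 3.8, so p = 26 + 3.8q.
Competitive equilibrium: 56 − 1.5q = 26 + 3.8q → q* = 5.6604, p* = 47.5094.
The subsidy lowers effective supply by 16.4: p = 9.6 + 3.8q.
New quantity: 56 − 1.5q = 9.6 + 3.8q → q' = 8.7547.
Overproduction Δq = 8.7547 − 5.6604 = 3.0943; wedge = subsidy = 16.4.
Deadweight loss = ½ × 3.0943 × 16.4 = $25.37 thousand.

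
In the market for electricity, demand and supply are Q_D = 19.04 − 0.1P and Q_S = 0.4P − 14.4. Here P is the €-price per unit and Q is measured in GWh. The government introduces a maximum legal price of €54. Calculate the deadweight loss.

€165.89

In inverse form: demand P = 190.4 − 10Q, supply P = 36 + 2.5Q.
Competitive equilibrium: 190.4 − 10Q = 36 + 2.5Q → Q* = 12.352, P* = 66.88.
At the ceiling P = 54, quantity supplied = (54 − 36)/2.5 = 7.2.
Willingness to pay at Q' = 7.2: 190.4 − 10·7.2 = 118.4.
ΔQ = 12.352 − 7.2 = 5.152; wedge = 118.4 − 54 = 64.4.
Deadweight loss = ½ × 5.152 × 64.4 = €165.89.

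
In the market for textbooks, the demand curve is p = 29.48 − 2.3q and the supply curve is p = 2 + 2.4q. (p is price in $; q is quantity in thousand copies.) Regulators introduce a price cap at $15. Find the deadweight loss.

$0.43 thousand

Competitive equilibrium: 29.48 − 2.3q = 2 + 2.4q → q* = 5.8468, p* = 16.0323.
At the ceiling p = 15, quantity supplied = (15 − 2)/2.4 = 5.4167.
Willingness to pay at q' = 5.4167: 29.48 − 2.3·5.4167 = 17.0216.
Δq = 5.8468 − 5.4167 = 0.4301; wedge = 17.0216 − 15 = 2.0216.
The triangle = ½ × 0.4301 × 2.0216 = $0.43 thousand.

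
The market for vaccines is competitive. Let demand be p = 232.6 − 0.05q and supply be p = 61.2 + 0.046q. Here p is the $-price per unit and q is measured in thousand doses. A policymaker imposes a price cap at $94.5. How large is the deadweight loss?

Competitive equilibrium: 232.6 − 0.05q = 61.2 + 0.046q → q* = 1785.41667, p* = 143.32917.
At the ceiling p = 94.5, quantity supplied = (94.5 − 61.2)/0.046 = 723.91304.
Willingness to pay at q' = 723.91304: 232.6 − 0.05·723.91304 = 196.40435.
Δq = 1785.41667 − 723.91304 = 1061.50363; wedge = 196.40435 − 94.5 = 101.90435.
Welfare loss = ½ × 1061.50363 × 101.90435 = $54085.92 thousand.

$54085.92 thousand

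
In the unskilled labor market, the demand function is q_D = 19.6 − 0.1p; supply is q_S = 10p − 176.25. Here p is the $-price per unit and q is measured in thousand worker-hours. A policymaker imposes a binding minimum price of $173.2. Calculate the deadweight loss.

$1194.69 thousand

In inverse form: demand p = 196 − 10q, supply p = 17.625 + 0.1q.
Competitive equilibrium: 196 − 10q = 17.625 + 0.1q → q* = 17.6609, p* = 19.3911.
At the floor p = 173.2, quantity demanded = (196 − 173.2)/10 = 2.28.
Sellers' marginal cost at q' = 2.28: 17.625 + 0.1·2.28 = 17.853.
Δq = 17.6609 − 2.28 = 15.3809; wedge = 173.2 − 17.853 = 155.347.
Welfare loss = ½ × 15.3809 × 155.347 = $1194.69 thousand.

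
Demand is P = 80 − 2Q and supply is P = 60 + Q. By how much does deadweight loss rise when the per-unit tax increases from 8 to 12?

13.33

Competitive equilibrium: 80 − 2Q = 60 + Q → Q* = 6.6667, P* = 66.6667.
For a per-unit tax t: ΔQ = t/3, so DWL = ½·t·(t/3) = t²/6.
At t = 8: DWL = 10.667. At t = 12: DWL = 24.
Increase = 24 − 10.667 = 13.33.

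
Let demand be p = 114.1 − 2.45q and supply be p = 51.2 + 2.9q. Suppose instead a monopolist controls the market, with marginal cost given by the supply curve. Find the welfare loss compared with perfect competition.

36.48

Competitive equilibrium: 114.1 − 2.45q = 51.2 + 2.9q → q* = 11.757, p* = 85.2953.
Marginal revenue: MR = 114.1 − 4.9q. Set MR = MC: 114.1 − 4.9q = 51.2 + 2.9q → q_m = 8.0641.
Price p_m = 114.1 − 2.45·8.0641 = 94.343; MC(q_m) = 51.2 + 2.9·8.0641 = 74.5859.
Competitive q* = 11.757, so Δq = 3.6929; wedge = 94.343 − 74.5859 = 19.7571.
DWL = ½ × 3.6929 × 19.7571 = 36.48.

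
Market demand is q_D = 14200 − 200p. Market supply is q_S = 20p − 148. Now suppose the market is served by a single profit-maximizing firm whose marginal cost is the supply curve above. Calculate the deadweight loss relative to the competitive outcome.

255.36

In inverse form: demand p = 71 − 0.005q, supply p = 7.4 + 0.05q.
Competitive equilibrium: 71 − 0.005q = 7.4 + 0.05q → q* = 1156.3636, p* = 65.2182.
Marginal revenue: MR = 71 − 0.01q. Set MR = MC: 71 − 0.01q = 7.4 + 0.05q → q_m = 1060.
Price p_m = 71 − 0.005·1060 = 65.7; MC(q_m) = 7.4 + 0.05·1060 = 60.4.
Competitive q* = 1156.3636, so Δq = 96.3636; wedge = 65.7 − 60.4 = 5.3.
The triangle = ½ × 96.3636 × 5.3 = 255.36.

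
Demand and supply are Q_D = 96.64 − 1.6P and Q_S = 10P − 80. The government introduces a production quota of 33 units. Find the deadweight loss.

559.19

In inverse form: demand P = 60.4 − 0.625Q, supply P = 8 + 0.1Q.
Competitive equilibrium: 60.4 − 0.625Q = 8 + 0.1Q → Q* = 72.2759, P* = 15.2276.
At Q = 33: demand price = 60.4 − 0.625·33 = 39.775; supply price = 8 + 0.1·33 = 11.3.
ΔQ = 72.2759 − 33 = 39.2759; wedge = 39.775 − 11.3 = 28.475.
DWL = ½ × 39.2759 × 28.475 = 559.19.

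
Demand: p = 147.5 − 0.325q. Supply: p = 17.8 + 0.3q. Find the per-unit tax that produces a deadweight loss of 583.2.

Competitive equilibrium: 147.5 − 0.325q = 17.8 + 0.3q → q* = 207.52, p* = 80.056.
A tax t gives Δq = t/0.625 and wedge t, so DWL = t²/1.25.
t²/1.25 = 583.2 → t² = 729 → t = 27.

27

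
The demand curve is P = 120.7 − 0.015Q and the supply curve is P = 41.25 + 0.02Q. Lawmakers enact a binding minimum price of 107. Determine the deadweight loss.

Competitive equilibrium: 120.7 − 0.015Q = 41.25 + 0.02Q → Q* = 2270, P* = 86.65.
At the floor P = 107, quantity demanded = (120.7 − 107)/0.015 = 913.33333.
Sellers' marginal cost at Q' = 913.33333: 41.25 + 0.02·913.33333 = 59.51667.
ΔQ = 2270 − 913.33333 = 1356.66667; wedge = 107 − 59.51667 = 47.48333.
The triangle = ½ × 1356.66667 × 47.48333 = 32209.53.

32209.53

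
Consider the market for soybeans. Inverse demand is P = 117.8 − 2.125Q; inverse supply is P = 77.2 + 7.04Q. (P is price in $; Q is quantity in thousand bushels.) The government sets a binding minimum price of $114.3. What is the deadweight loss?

Competitive equilibrium: 117.8 − 2.125Q = 77.2 + 7.04Q → Q* = 4.4299, P* = 108.3865.
At the floor P = 114.3, quantity demanded = (117.8 − 114.3)/2.125 = 1.6471.
Sellers' marginal cost at Q' = 1.6471: 77.2 + 7.04·1.6471 = 88.7956.
ΔQ = 4.4299 − 1.6471 = 2.7828; wedge = 114.3 − 88.7956 = 25.5044.
The triangle = ½ × 2.7828 × 25.5044 = $35.49 thousand.

$35.49 thousand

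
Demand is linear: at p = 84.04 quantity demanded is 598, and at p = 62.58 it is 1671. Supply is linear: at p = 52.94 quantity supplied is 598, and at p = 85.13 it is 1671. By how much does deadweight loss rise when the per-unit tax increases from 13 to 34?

Demand slope = (62.58 − 84.04)/(1671 − 598) = −0.02, so p = 96 − 0.02q.
Supply slope = (85.13 − 52.94)/(1671 − 598) = 0.03, so p = 35 + 0.03q.
Competitive equilibrium: 96 − 0.02q = 35 + 0.03q → q* = 1220, p* = 71.6.
For a per-unit tax t: Δq = t/0.05, so DWL = ½·t·(t/0.05) = t²/0.1.
At t = 13: DWL = 1690. At t = 34: DWL = 11560.
Increase = 11560 − 1690 = 9870.

9870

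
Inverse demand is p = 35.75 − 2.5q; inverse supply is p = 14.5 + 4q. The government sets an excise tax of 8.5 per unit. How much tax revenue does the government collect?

Competitive equilibrium: 35.75 − 2.5q = 14.5 + 4q → q* = 3.2692, p* = 27.5769.
With the tax, the buyer price exceeds the seller price by 8.5: (35.75 − 2.5q) − (14.5 + 4q) = 8.5 → q' = 1.9615.
Tax revenue = 8.5 × 1.9615 = 16.67.

16.67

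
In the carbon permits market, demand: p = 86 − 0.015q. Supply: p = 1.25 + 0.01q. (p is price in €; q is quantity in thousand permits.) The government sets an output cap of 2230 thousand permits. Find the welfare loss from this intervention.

€16820 thousand

Competitive equilibrium: 86 − 0.015q = 1.25 + 0.01q → q* = 3390, p* = 35.15.
At q = 2230: demand price = 86 − 0.015·2230 = 52.55; supply price = 1.25 + 0.01·2230 = 23.55.
Δq = 3390 − 2230 = 1160; wedge = 52.55 − 23.55 = 29.
The triangle = ½ × 1160 × 29 = €16820 thousand.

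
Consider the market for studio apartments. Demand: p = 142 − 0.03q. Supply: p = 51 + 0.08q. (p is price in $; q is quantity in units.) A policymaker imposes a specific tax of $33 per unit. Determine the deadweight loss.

$4950

Competitive equilibrium: 142 − 0.03q = 51 + 0.08q → q* = 827.2727, p* = 117.1818.
With the tax, the buyer price exceeds the seller price by 33: (142 − 0.03q) − (51 + 0.08q) = 33 → q' = 527.2727.
Δq = 827.2727 − 527.2727 = 300; the wedge equals the tax, 33.
Deadweight loss = ½ × 300 × 33 = $4950.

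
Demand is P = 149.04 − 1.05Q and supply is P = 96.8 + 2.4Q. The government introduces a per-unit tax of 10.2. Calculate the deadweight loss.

Competitive equilibrium: 149.04 − 1.05Q = 96.8 + 2.4Q → Q* = 15.142, P* = 133.1409.
With the tax, the buyer price exceeds the seller price by 10.2: (149.04 − 1.05Q) − (96.8 + 2.4Q) = 10.2 → Q' = 12.1855.
ΔQ = 15.142 − 12.1855 = 2.9565; the wedge equals the tax, 10.2.
Welfare loss = ½ × 2.9565 × 10.2 = 15.08.

15.08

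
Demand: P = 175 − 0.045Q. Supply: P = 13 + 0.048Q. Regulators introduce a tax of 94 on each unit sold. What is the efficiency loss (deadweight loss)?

Competitive equilibrium: 175 − 0.045Q = 13 + 0.048Q → Q* = 1741.9355, P* = 96.6129.
With the tax, the buyer price exceeds the seller price by 94: (175 − 0.045Q) − (13 + 0.048Q) = 94 → Q' = 731.1828.
ΔQ = 1741.9355 − 731.1828 = 1010.7527; the wedge equals the tax, 94.
DWL = ½ × 1010.7527 × 94 = 47505.38.

47505.38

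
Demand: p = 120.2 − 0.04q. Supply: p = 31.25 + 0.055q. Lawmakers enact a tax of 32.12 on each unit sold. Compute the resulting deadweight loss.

5429.97

Competitive equilibrium: 120.2 − 0.04q = 31.25 + 0.055q → q* = 936.3158, p* = 82.7474.
With the tax, the buyer price exceeds the seller price by 32.12: (120.2 − 0.04q) − (31.25 + 0.055q) = 32.12 → q' = 598.2105.
Δq = 936.3158 − 598.2105 = 338.1053; the wedge equals the tax, 32.12.
Welfare loss = ½ × 338.1053 × 32.12 = 5429.97.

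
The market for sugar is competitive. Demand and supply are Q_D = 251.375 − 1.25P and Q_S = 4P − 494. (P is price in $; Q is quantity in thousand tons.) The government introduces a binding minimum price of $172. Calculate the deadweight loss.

In inverse form: demand P = 201.1 − 0.8Q, supply P = 123.5 + 0.25Q.
Competitive equilibrium: 201.1 − 0.8Q = 123.5 + 0.25Q → Q* = 73.9048, P* = 141.9762.
At the floor P = 172, quantity demanded = (201.1 − 172)/0.8 = 36.375.
Sellers' marginal cost at Q' = 36.375: 123.5 + 0.25·36.375 = 132.5938.
ΔQ = 73.9048 − 36.375 = 37.5298; wedge = 172 − 132.5938 = 39.4062.
DWL = ½ × 37.5298 × 39.4062 = $739.45 thousand.

$739.45 thousand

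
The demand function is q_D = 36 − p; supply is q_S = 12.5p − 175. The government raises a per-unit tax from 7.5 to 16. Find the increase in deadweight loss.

In inverse form: demand p = 36 − q, supply p = 14 + 0.08q.
Competitive equilibrium: 36 − q = 14 + 0.08q → q* = 20.3704, p* = 15.6296.
For a per-unit tax t: Δq = t/1.08, so DWL = ½·t·(t/1.08) = t²/2.16.
At t = 7.5: DWL = 26.042. At t = 16: DWL = 118.519.
Increase = 118.519 − 26.042 = 92.48.

92.48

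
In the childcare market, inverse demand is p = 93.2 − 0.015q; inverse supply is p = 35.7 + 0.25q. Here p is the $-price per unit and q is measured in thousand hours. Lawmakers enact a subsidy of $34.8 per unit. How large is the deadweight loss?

Competitive equilibrium: 93.2 − 0.015q = 35.7 + 0.25q → q* = 216.9811, p* = 89.9453.
The subsidy lowers effective supply by 34.8: p = 0.9 + 0.25q.
New quantity: 93.2 − 0.015q = 0.9 + 0.25q → q' = 348.3019.
Overproduction Δq = 348.3019 − 216.9811 = 131.3208; wedge = subsidy = 34.8.
The triangle = ½ × 131.3208 × 34.8 = $2284.98 thousand.

$2284.98 thousand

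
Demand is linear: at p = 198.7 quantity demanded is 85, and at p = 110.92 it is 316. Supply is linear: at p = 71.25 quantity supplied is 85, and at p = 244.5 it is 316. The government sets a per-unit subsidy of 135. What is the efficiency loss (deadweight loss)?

8064.16

Demand slope = (110.92 − 198.7)/(316 − 85) = −0.38, so p = 231 − 0.38q.
Supply slope = (244.5 − 71.25)/(316 − 85) = 0.75, so p = 7.5 + 0.75q.
Competitive equilibrium: 231 − 0.38q = 7.5 + 0.75q → q* = 197.7876, p* = 155.8407.
The subsidy lowers effective supply by 135: p = 0.75q − 127.5.
New quantity: 231 − 0.38q = 0.75q − 127.5 → q' = 317.2566.
Overproduction Δq = 317.2566 − 197.7876 = 119.469; wedge = subsidy = 135.
Deadweight loss = ½ × 119.469 × 135 = 8064.16.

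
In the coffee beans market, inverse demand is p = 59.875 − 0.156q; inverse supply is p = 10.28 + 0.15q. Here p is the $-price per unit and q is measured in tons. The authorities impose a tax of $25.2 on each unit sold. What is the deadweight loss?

Competitive equilibrium: 59.875 − 0.156q = 10.28 + 0.15q → q* = 162.0752, p* = 34.5913.
With the tax, the buyer price exceeds the seller price by 25.2: (59.875 − 0.156q) − (10.28 + 0.15q) = 25.2 → q' = 79.7222.
Δq = 162.0752 − 79.7222 = 82.353; the wedge equals the tax, 25.2.
Welfare loss = ½ × 82.353 × 25.2 = $1037.65.

$1037.65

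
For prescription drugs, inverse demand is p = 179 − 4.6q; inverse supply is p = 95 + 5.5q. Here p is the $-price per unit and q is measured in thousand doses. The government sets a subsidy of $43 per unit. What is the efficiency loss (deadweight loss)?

$91.53 thousand

Competitive equilibrium: 179 − 4.6q = 95 + 5.5q → q* = 8.31683, p* = 140.74257.
The subsidy lowers effective supply by 43: p = 52 + 5.5q.
New quantity: 179 − 4.6q = 52 + 5.5q → q' = 12.57426.
Overproduction Δq = 12.57426 − 8.31683 = 4.25743; wedge = subsidy = 43.
Deadweight loss = ½ × 4.25743 × 43 = $91.53 thousand.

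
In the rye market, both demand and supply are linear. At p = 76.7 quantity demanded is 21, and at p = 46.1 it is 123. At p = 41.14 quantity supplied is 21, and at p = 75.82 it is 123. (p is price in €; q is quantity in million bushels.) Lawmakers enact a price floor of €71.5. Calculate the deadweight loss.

€467.67 million

Demand slope = (46.1 − 76.7)/(123 − 21) = −0.3, so p = 83 − 0.3q.
Supply slope = (75.82 − 41.14)/(123 − 21) = 0.34, so p = 34 + 0.34q.
Competitive equilibrium: 83 − 0.3q = 34 + 0.34q → q* = 76.5625, p* = 60.0313.
At the floor p = 71.5, quantity demanded = (83 − 71.5)/0.3 = 38.3333.
Sellers' marginal cost at q' = 38.3333: 34 + 0.34·38.3333 = 47.0333.
Δq = 76.5625 − 38.3333 = 38.2292; wedge = 71.5 − 47.0333 = 24.4667.
The triangle = ½ × 38.2292 × 24.4667 = €467.67 million.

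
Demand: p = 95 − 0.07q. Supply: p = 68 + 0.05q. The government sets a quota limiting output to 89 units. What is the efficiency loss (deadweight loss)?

Competitive equilibrium: 95 − 0.07q = 68 + 0.05q → q* = 225, p* = 79.25.
At q = 89: demand price = 95 − 0.07·89 = 88.77; supply price = 68 + 0.05·89 = 72.45.
Δq = 225 − 89 = 136; wedge = 88.77 − 72.45 = 16.32.
Welfare loss = ½ × 136 × 16.32 = 1109.76.

1109.76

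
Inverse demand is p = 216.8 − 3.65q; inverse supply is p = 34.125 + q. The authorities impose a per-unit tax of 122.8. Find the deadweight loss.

Competitive equilibrium: 216.8 − 3.65q = 34.125 + q → q* = 39.2849, p* = 73.4099.
With the tax, the buyer price exceeds the seller price by 122.8: (216.8 − 3.65q) − (34.125 + q) = 122.8 → q' = 12.8763.
Δq = 39.2849 − 12.8763 = 26.4086; the wedge equals the tax, 122.8.
The triangle = ½ × 26.4086 × 122.8 = 1621.49.

1621.49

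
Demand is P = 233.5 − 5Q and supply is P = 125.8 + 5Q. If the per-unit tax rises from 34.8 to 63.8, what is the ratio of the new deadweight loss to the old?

Competitive equilibrium: 233.5 − 5Q = 125.8 + 5Q → Q* = 10.77, P* = 179.65.
For a per-unit tax t: ΔQ = t/10, so DWL = ½·t·(t/10) = t²/20.
At t = 34.8: DWL = 60.552. At t = 63.8: DWL = 203.522.
Ratio = (63.8/34.8)² = 3.361.

3.361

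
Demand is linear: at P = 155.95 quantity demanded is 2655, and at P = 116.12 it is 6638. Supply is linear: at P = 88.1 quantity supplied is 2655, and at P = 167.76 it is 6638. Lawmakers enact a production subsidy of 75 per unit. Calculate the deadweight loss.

93750

Demand slope = (116.12 − 155.95)/(6638 − 2655) = −0.01, so P = 182.5 − 0.01Q.
Supply slope = (167.76 − 88.1)/(6638 − 2655) = 0.02, so P = 35 + 0.02Q.
Competitive equilibrium: 182.5 − 0.01Q = 35 + 0.02Q → Q* = 4916.6667, P* = 133.3333.
The subsidy lowers effective supply by 75: P = 0.02Q − 40.
New quantity: 182.5 − 0.01Q = 0.02Q − 40 → Q' = 7416.6667.
Overproduction ΔQ = 7416.6667 − 4916.6667 = 2500; wedge = subsidy = 75.
The triangle = ½ × 2500 × 75 = 93750.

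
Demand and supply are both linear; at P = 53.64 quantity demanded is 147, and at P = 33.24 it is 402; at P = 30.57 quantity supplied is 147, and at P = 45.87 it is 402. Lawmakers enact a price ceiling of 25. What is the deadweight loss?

Demand slope = (33.24 − 53.64)/(402 − 147) = −0.08, so P = 65.4 − 0.08Q.
Supply slope = (45.87 − 30.57)/(402 − 147) = 0.06, so P = 21.75 + 0.06Q.
Competitive equilibrium: 65.4 − 0.08Q = 21.75 + 0.06Q → Q* = 311.7857, P* = 40.4571.
At the ceiling P = 25, quantity supplied = (25 − 21.75)/0.06 = 54.1667.
Willingness to pay at Q' = 54.1667: 65.4 − 0.08·54.1667 = 61.0667.
ΔQ = 311.7857 − 54.1667 = 257.619; wedge = 61.0667 − 25 = 36.0667.
The triangle = ½ × 257.619 × 36.0667 = 4645.73.

4645.73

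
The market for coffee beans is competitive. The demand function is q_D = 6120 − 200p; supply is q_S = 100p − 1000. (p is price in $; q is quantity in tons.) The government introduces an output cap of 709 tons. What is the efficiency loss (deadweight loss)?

In inverse form: demand p = 30.6 − 0.005q, supply p = 10 + 0.01q.
Competitive equilibrium: 30.6 − 0.005q = 10 + 0.01q → q* = 1373.3333, p* = 23.7333.
At q = 709: demand price = 30.6 − 0.005·709 = 27.055; supply price = 10 + 0.01·709 = 17.09.
Δq = 1373.3333 − 709 = 664.3333; wedge = 27.055 − 17.09 = 9.965.
The triangle = ½ × 664.3333 × 9.965 = $3310.04.

$3310.04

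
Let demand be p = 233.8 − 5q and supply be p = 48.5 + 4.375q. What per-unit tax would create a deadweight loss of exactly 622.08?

Competitive equilibrium: 233.8 − 5q = 48.5 + 4.375q → q* = 19.7653, p* = 134.9733.
A tax t gives Δq = t/9.375 and wedge t, so DWL = t²/18.75.
t²/18.75 = 622.08 → t² = 11664 → t = 108.

108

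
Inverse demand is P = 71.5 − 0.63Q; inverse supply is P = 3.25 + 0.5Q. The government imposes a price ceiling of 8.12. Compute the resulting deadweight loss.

1449.93

Competitive equilibrium: 71.5 − 0.63Q = 3.25 + 0.5Q → Q* = 60.3982, P* = 33.4491.
At the ceiling P = 8.12, quantity supplied = (8.12 − 3.25)/0.5 = 9.74.
Willingness to pay at Q' = 9.74: 71.5 − 0.63·9.74 = 65.3638.
ΔQ = 60.3982 − 9.74 = 50.6582; wedge = 65.3638 − 8.12 = 57.2438.
The triangle = ½ × 50.6582 × 57.2438 = 1449.93.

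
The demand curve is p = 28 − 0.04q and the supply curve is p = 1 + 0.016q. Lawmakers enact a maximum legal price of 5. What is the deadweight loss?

Competitive equilibrium: 28 − 0.04q = 1 + 0.016q → q* = 482.1429, p* = 8.7143.
At the ceiling p = 5, quantity supplied = (5 − 1)/0.016 = 250.
Willingness to pay at q' = 250: 28 − 0.04·250 = 18.
Δq = 482.1429 − 250 = 232.1429; wedge = 18 − 5 = 13.
DWL = ½ × 232.1429 × 13 = 1508.93.

1508.93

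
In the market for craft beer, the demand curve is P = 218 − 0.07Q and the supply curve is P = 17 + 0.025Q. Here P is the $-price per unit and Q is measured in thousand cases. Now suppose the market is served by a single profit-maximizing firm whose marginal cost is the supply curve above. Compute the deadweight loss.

$38270.73 thousand

Competitive equilibrium: 218 − 0.07Q = 17 + 0.025Q → Q* = 2115.789474, P* = 69.894737.
Marginal revenue: MR = 218 − 0.14Q. Set MR = MC: 218 − 0.14Q = 17 + 0.025Q → Q_m = 1218.181818.
Price P_m = 218 − 0.07·1218.181818 = 132.727273; MC(Q_m) = 17 + 0.025·1218.181818 = 47.454545.
Competitive Q* = 2115.789474, so ΔQ = 897.607656; wedge = 132.727273 − 47.454545 = 85.272728.
DWL = ½ × 897.607656 × 85.272728 = $38270.73 thousand.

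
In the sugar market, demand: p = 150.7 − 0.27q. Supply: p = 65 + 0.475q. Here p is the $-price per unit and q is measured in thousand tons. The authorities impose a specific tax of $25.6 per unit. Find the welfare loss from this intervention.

$439.84 thousand

Competitive equilibrium: 150.7 − 0.27q = 65 + 0.475q → q* = 115.0336, p* = 119.6409.
With the tax, the buyer price exceeds the seller price by 25.6: (150.7 − 0.27q) − (65 + 0.475q) = 25.6 → q' = 80.6711.
Δq = 115.0336 − 80.6711 = 34.3625; the wedge equals the tax, 25.6.
Welfare loss = ½ × 34.3625 × 25.6 = $439.84 thousand.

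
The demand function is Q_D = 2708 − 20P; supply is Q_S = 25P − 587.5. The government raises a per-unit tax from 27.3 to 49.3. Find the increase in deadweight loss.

9362.22

In inverse form: demand P = 135.4 − 0.05Q, supply P = 23.5 + 0.04Q.
Competitive equilibrium: 135.4 − 0.05Q = 23.5 + 0.04Q → Q* = 1243.3333, P* = 73.2333.
For a per-unit tax t: ΔQ = t/0.09, so DWL = ½·t·(t/0.09) = t²/0.18.
At t = 27.3: DWL = 4140.5. At t = 49.3: DWL = 13502.722.
Increase = 13502.722 − 4140.5 = 9362.22.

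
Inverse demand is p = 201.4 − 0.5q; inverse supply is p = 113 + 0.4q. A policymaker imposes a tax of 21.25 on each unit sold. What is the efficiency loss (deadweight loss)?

250.87

Competitive equilibrium: 201.4 − 0.5q = 113 + 0.4q → q* = 98.2222, p* = 152.2889.
With the tax, the buyer price exceeds the seller price by 21.25: (201.4 − 0.5q) − (113 + 0.4q) = 21.25 → q' = 74.6111.
Δq = 98.2222 − 74.6111 = 23.6111; the wedge equals the tax, 21.25.
DWL = ½ × 23.6111 × 21.25 = 250.87.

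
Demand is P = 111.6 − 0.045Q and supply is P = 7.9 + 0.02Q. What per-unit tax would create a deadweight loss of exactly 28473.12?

60.84

Competitive equilibrium: 111.6 − 0.045Q = 7.9 + 0.02Q → Q* = 1595.3846, P* = 39.8077.
A tax t gives ΔQ = t/0.065 and wedge t, so DWL = t²/0.13.
t²/0.13 = 28473.12 → t² = 3701.5056 → t = 60.84.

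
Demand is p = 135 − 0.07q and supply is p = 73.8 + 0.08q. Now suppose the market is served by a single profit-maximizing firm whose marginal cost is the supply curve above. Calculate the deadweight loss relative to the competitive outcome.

1263.96

Competitive equilibrium: 135 − 0.07q = 73.8 + 0.08q → q* = 408, p* = 106.44.
Marginal revenue: MR = 135 − 0.14q. Set MR = MC: 135 − 0.14q = 73.8 + 0.08q → q_m = 278.1818.
Price p_m = 135 − 0.07·278.1818 = 115.5273; MC(q_m) = 73.8 + 0.08·278.1818 = 96.0545.
Competitive q* = 408, so Δq = 129.8182; wedge = 115.5273 − 96.0545 = 19.4728.
Welfare loss = ½ × 129.8182 × 19.4728 = 1263.96.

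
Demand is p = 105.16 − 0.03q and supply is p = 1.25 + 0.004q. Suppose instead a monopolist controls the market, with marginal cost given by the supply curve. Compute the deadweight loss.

34888.99

Competitive equilibrium: 105.16 − 0.03q = 1.25 + 0.004q → q* = 3056.176471, p* = 13.474706.
Marginal revenue: MR = 105.16 − 0.06q. Set MR = MC: 105.16 − 0.06q = 1.25 + 0.004q → q_m = 1623.59375.
Price p_m = 105.16 − 0.03·1623.59375 = 56.452188; MC(q_m) = 1.25 + 0.004·1623.59375 = 7.744375.
Competitive q* = 3056.176471, so Δq = 1432.582721; wedge = 56.452188 − 7.744375 = 48.707813.
The triangle = ½ × 1432.582721 × 48.707813 = 34888.99.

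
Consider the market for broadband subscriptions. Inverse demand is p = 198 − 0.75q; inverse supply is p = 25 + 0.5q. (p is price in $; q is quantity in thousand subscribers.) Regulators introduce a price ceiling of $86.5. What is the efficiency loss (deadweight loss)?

$148.225 thousand

Competitive equilibrium: 198 − 0.75q = 25 + 0.5q → q* = 138.4, p* = 94.2.
At the ceiling p = 86.5, quantity supplied = (86.5 − 25)/0.5 = 123.
Willingness to pay at q' = 123: 198 − 0.75·123 = 105.75.
Δq = 138.4 − 123 = 15.4; wedge = 105.75 − 86.5 = 19.25.
DWL = ½ × 15.4 × 19.25 = $148.225 thousand.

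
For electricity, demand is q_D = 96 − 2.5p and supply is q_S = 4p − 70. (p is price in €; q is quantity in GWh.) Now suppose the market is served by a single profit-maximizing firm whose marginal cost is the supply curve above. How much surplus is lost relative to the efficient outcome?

In inverse form: demand p = 38.4 − 0.4q, supply p = 17.5 + 0.25q.
Competitive equilibrium: 38.4 − 0.4q = 17.5 + 0.25q → q* = 32.1538, p* = 25.5385.
Marginal revenue: MR = 38.4 − 0.8q. Set MR = MC: 38.4 − 0.8q = 17.5 + 0.25q → q_m = 19.9048.
Price p_m = 38.4 − 0.4·19.9048 = 30.4381; MC(q_m) = 17.5 + 0.25·19.9048 = 22.4762.
Competitive q* = 32.1538, so Δq = 12.249; wedge = 30.4381 − 22.4762 = 7.9619.
Deadweight loss = ½ × 12.249 × 7.9619 = €48.76.

€48.76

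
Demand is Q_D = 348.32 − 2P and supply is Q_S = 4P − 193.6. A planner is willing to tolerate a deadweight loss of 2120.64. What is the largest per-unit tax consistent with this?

56.4

In inverse form: demand P = 174.16 − 0.5Q, supply P = 48.4 + 0.25Q.
Competitive equilibrium: 174.16 − 0.5Q = 48.4 + 0.25Q → Q* = 167.68, P* = 90.32.
A tax t gives ΔQ = t/0.75 and wedge t, so DWL = t²/1.5.
t²/1.5 = 2120.64 → t² = 3180.96 → t = 56.4.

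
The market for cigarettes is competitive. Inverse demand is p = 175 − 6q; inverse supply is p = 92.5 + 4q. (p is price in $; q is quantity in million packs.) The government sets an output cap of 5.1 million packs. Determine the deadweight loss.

$49.61 million

Competitive equilibrium: 175 − 6q = 92.5 + 4q → q* = 8.25, p* = 125.5.
At q = 5.1: demand price = 175 − 6·5.1 = 144.4; supply price = 92.5 + 4·5.1 = 112.9.
Δq = 8.25 − 5.1 = 3.15; wedge = 144.4 − 112.9 = 31.5.
DWL = ½ × 3.15 × 31.5 = $49.61 million.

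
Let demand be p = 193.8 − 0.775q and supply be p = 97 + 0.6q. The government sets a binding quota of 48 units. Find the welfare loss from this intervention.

Competitive equilibrium: 193.8 − 0.775q = 97 + 0.6q → q* = 70.4, p* = 139.24.
At q = 48: demand price = 193.8 − 0.775·48 = 156.6; supply price = 97 + 0.6·48 = 125.8.
Δq = 70.4 − 48 = 22.4; wedge = 156.6 − 125.8 = 30.8.
Welfare loss = ½ × 22.4 × 30.8 = 344.96.

344.96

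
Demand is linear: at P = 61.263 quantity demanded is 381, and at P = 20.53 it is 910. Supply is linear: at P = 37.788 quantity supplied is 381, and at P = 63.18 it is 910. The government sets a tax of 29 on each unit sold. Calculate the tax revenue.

9767.20

Demand slope = (20.53 − 61.263)/(910 − 381) = −0.077, so P = 90.6 − 0.077Q.
Supply slope = (63.18 − 37.788)/(910 − 381) = 0.048, so P = 19.5 + 0.048Q.
Competitive equilibrium: 90.6 − 0.077Q = 19.5 + 0.048Q → Q* = 568.8, P* = 46.8024.
With the tax, the buyer price exceeds the seller price by 29: (90.6 − 0.077Q) − (19.5 + 0.048Q) = 29 → Q' = 336.8.
Tax revenue = 29 × 336.8 = 9767.20.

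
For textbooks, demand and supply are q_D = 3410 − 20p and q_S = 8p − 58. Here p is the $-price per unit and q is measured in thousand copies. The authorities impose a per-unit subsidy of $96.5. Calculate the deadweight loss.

In inverse form: demand p = 170.5 − 0.05q, supply p = 7.25 + 0.125q.
Competitive equilibrium: 170.5 − 0.05q = 7.25 + 0.125q → q* = 932.8571, p* = 123.8571.
The subsidy lowers effective supply by 96.5: p = 0.125q − 89.25.
New quantity: 170.5 − 0.05q = 0.125q − 89.25 → q' = 1484.2857.
Overproduction Δq = 1484.2857 − 932.8571 = 551.4286; wedge = subsidy = 96.5.
Deadweight loss = ½ × 551.4286 × 96.5 = $26606.43 thousand.

$26606.43 thousand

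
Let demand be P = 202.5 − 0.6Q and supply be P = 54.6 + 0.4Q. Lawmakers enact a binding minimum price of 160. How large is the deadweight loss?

Competitive equilibrium: 202.5 − 0.6Q = 54.6 + 0.4Q → Q* = 147.9, P* = 113.76.
At the floor P = 160, quantity demanded = (202.5 − 160)/0.6 = 70.8333.
Sellers' marginal cost at Q' = 70.8333: 54.6 + 0.4·70.8333 = 82.9333.
ΔQ = 147.9 − 70.8333 = 77.0667; wedge = 160 − 82.9333 = 77.0667.
DWL = ½ × 77.0667 × 77.0667 = 2969.64.

2969.64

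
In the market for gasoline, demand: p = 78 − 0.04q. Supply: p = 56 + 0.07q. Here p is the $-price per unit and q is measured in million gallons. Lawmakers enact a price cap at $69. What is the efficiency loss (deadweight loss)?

Competitive equilibrium: 78 − 0.04q = 56 + 0.07q → q* = 200, p* = 70.
At the ceiling p = 69, quantity supplied = (69 − 56)/0.07 = 185.7143.
Willingness to pay at q' = 185.7143: 78 − 0.04·185.7143 = 70.5714.
Δq = 200 − 185.7143 = 14.2857; wedge = 70.5714 − 69 = 1.5714.
The triangle = ½ × 14.2857 × 1.5714 = $11.22 million.

$11.22 million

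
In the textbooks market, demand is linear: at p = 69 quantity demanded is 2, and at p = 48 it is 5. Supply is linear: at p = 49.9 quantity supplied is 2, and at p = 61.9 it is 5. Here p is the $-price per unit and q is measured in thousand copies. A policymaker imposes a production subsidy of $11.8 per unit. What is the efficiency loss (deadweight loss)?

$6.33 thousand

Demand slope = (48 − 69)/(5 − 2) = −7, so p = 83 − 7q.
Supply slope = (61.9 − 49.9)/(5 − 2) = 4, so p = 41.9 + 4q.
Competitive equilibrium: 83 − 7q = 41.9 + 4q → q* = 3.7364, p* = 56.8455.
The subsidy lowers effective supply by 11.8: p = 30.1 + 4q.
New quantity: 83 − 7q = 30.1 + 4q → q' = 4.8091.
Overproduction Δq = 4.8091 − 3.7364 = 1.0727; wedge = subsidy = 11.8.
Deadweight loss = ½ × 1.0727 × 11.8 = $6.33 thousand.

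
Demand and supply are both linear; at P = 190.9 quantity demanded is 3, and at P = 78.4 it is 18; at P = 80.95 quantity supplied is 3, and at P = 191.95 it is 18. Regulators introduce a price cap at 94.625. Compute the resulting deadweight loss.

Demand slope = (78.4 − 190.9)/(18 − 3) = −7.5, so P = 213.4 − 7.5Q.
Supply slope = (191.95 − 80.95)/(18 − 3) = 7.4, so P = 58.75 + 7.4Q.
Competitive equilibrium: 213.4 − 7.5Q = 58.75 + 7.4Q → Q* = 10.3792, P* = 135.556.
At the ceiling P = 94.625, quantity supplied = (94.625 − 58.75)/7.4 = 4.848.
Willingness to pay at Q' = 4.848: 213.4 − 7.5·4.848 = 177.04.
ΔQ = 10.3792 − 4.848 = 5.5312; wedge = 177.04 − 94.625 = 82.415.
Welfare loss = ½ × 5.5312 × 82.415 = 227.93.

227.93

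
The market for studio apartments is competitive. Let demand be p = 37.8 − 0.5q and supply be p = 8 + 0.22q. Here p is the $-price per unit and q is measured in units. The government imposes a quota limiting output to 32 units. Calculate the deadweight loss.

Competitive equilibrium: 37.8 − 0.5q = 8 + 0.22q → q* = 41.3889, p* = 17.1056.
At q = 32: demand price = 37.8 − 0.5·32 = 21.8; supply price = 8 + 0.22·32 = 15.04.
Δq = 41.3889 − 32 = 9.3889; wedge = 21.8 − 15.04 = 6.76.
Deadweight loss = ½ × 9.3889 × 6.76 = $31.73.

$31.73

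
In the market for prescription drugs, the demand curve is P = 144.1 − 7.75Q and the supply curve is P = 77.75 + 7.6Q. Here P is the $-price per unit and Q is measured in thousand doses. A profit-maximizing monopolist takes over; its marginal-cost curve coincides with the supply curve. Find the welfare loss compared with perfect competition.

$16.14 thousand

Competitive equilibrium: 144.1 − 7.75Q = 77.75 + 7.6Q → Q* = 4.3225, P* = 110.6008.
Marginal revenue: MR = 144.1 − 15.5Q. Set MR = MC: 144.1 − 15.5Q = 77.75 + 7.6Q → Q_m = 2.8723.
Price P_m = 144.1 − 7.75·2.8723 = 121.8397; MC(Q_m) = 77.75 + 7.6·2.8723 = 99.5795.
Competitive Q* = 4.3225, so ΔQ = 1.4502; wedge = 121.8397 − 99.5795 = 22.2602.
The triangle = ½ × 1.4502 × 22.2602 = $16.14 thousand.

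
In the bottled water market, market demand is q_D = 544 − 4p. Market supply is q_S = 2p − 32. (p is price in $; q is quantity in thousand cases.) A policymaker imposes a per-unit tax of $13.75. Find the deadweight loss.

In inverse form: demand p = 136 − 0.25q, supply p = 16 + 0.5q.
Competitive equilibrium: 136 − 0.25q = 16 + 0.5q → q* = 160, p* = 96.
With the tax, the buyer price exceeds the seller price by 13.75: (136 − 0.25q) − (16 + 0.5q) = 13.75 → q' = 141.6667.
Δq = 160 − 141.6667 = 18.3333; the wedge equals the tax, 13.75.
Welfare loss = ½ × 18.3333 × 13.75 = $126.04 thousand.

$126.04 thousand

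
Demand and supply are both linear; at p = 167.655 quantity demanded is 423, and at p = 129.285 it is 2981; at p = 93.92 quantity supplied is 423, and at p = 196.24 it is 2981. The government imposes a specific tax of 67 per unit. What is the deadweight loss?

Demand slope = (129.285 − 167.655)/(2981 − 423) = −0.015, so p = 174 − 0.015q.
Supply slope = (196.24 − 93.92)/(2981 − 423) = 0.04, so p = 77 + 0.04q.
Competitive equilibrium: 174 − 0.015q = 77 + 0.04q → q* = 1763.6364, p* = 147.5455.
With the tax, the buyer price exceeds the seller price by 67: (174 − 0.015q) − (77 + 0.04q) = 67 → q' = 545.4545.
Δq = 1763.6364 − 545.4545 = 1218.1819; the wedge equals the tax, 67.
DWL = ½ × 1218.1819 × 67 = 40809.09.

40809.09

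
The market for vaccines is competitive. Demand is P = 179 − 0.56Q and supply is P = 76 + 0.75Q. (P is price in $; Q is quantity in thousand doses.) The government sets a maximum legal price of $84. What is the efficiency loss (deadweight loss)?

$3025.09 thousand

Competitive equilibrium: 179 − 0.56Q = 76 + 0.75Q → Q* = 78.626, P* = 134.9695.
At the ceiling P = 84, quantity supplied = (84 − 76)/0.75 = 10.6667.
Willingness to pay at Q' = 10.6667: 179 − 0.56·10.6667 = 173.0266.
ΔQ = 78.626 − 10.6667 = 67.9593; wedge = 173.0266 − 84 = 89.0266.
DWL = ½ × 67.9593 × 89.0266 = $3025.09 thousand.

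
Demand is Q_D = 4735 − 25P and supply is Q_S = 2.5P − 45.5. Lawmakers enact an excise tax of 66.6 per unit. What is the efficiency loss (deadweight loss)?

In inverse form: demand P = 189.4 − 0.04Q, supply P = 18.2 + 0.4Q.
Competitive equilibrium: 189.4 − 0.04Q = 18.2 + 0.4Q → Q* = 389.0909, P* = 173.8364.
With the tax, the buyer price exceeds the seller price by 66.6: (189.4 − 0.04Q) − (18.2 + 0.4Q) = 66.6 → Q' = 237.7273.
ΔQ = 389.0909 − 237.7273 = 151.3636; the wedge equals the tax, 66.6.
Welfare loss = ½ × 151.3636 × 66.6 = 5040.41.

5040.41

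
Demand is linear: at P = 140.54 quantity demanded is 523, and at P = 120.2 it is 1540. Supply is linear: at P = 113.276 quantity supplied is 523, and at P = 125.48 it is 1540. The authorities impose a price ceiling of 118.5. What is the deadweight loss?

2777.78

Demand slope = (120.2 − 140.54)/(1540 − 523) = −0.02, so P = 151 − 0.02Q.
Supply slope = (125.48 − 113.276)/(1540 − 523) = 0.012, so P = 107 + 0.012Q.
Competitive equilibrium: 151 − 0.02Q = 107 + 0.012Q → Q* = 1375, P* = 123.5.
At the ceiling P = 118.5, quantity supplied = (118.5 − 107)/0.012 = 958.33333.
Willingness to pay at Q' = 958.33333: 151 − 0.02·958.33333 = 131.83333.
ΔQ = 1375 − 958.33333 = 416.66667; wedge = 131.83333 − 118.5 = 13.33333.
Deadweight loss = ½ × 416.66667 × 13.33333 = 2777.78.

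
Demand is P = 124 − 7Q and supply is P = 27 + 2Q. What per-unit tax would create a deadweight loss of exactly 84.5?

39

Competitive equilibrium: 124 − 7Q = 27 + 2Q → Q* = 10.7778, P* = 48.5556.
A tax t gives ΔQ = t/9 and wedge t, so DWL = t²/18.
t²/18 = 84.5 → t² = 1521 → t = 39.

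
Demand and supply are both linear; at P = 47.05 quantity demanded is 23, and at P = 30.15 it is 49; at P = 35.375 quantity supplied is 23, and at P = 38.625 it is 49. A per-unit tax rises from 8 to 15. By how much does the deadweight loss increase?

103.87

Demand slope = (30.15 − 47.05)/(49 − 23) = −0.65, so P = 62 − 0.65Q.
Supply slope = (38.625 − 35.375)/(49 − 23) = 0.125, so P = 32.5 + 0.125Q.
Competitive equilibrium: 62 − 0.65Q = 32.5 + 0.125Q → Q* = 38.0645, P* = 37.2581.
For a per-unit tax t: ΔQ = t/0.775, so DWL = ½·t·(t/0.775) = t²/1.55.
At t = 8: DWL = 41.29. At t = 15: DWL = 145.161.
Increase = 145.161 − 41.29 = 103.87.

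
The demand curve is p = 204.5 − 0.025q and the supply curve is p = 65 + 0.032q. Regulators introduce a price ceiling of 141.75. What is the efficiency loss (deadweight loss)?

Competitive equilibrium: 204.5 − 0.025q = 65 + 0.032q → q* = 2447.3684, p* = 143.3158.
At the ceiling p = 141.75, quantity supplied = (141.75 − 65)/0.032 = 2398.4375.
Willingness to pay at q' = 2398.4375: 204.5 − 0.025·2398.4375 = 144.5391.
Δq = 2447.3684 − 2398.4375 = 48.9309; wedge = 144.5391 − 141.75 = 2.7891.
The triangle = ½ × 48.9309 × 2.7891 = 68.24.

68.24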